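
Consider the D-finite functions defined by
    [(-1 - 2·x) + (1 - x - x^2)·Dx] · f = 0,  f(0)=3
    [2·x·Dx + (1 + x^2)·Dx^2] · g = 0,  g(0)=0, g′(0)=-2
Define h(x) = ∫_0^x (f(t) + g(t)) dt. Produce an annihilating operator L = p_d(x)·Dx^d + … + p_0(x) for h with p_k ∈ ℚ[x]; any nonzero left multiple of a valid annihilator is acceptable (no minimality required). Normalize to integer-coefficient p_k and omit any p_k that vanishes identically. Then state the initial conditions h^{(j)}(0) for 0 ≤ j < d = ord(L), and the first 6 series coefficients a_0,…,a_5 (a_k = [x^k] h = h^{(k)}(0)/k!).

L = (-4 + 16·x + 64·x^2 + 72·x^3 + 66·x^4 + 6·x^6)·Dx^2 + (10 + 24·x + 28·x^2 + 60·x^3 + 65·x^4 + 50·x^5 + 3·x^6 + 6·x^7)·Dx^3 + (-2 - 2·x - 2·x^2 + 8·x^3 + 5·x^4 + 11·x^5 + 6·x^6 + x^7 + x^8)·Dx^4  (order 4).
h: a_k = 0, 3, 1/2, 2, 29/12, 3, …
ICs: h(0) = 0, h′(0) = 3, h′′(0) = 1, h′′′(0) = 12.

f: a_k = 3, 3, 6, 9, 15, 24, …
g: a_k = 0, -2, 0, 2/3, 0, -2/5, …
h₀=f+g: left-lcm gives L₀, ord ≤ 3.
Integrate: L := L₀·Dx.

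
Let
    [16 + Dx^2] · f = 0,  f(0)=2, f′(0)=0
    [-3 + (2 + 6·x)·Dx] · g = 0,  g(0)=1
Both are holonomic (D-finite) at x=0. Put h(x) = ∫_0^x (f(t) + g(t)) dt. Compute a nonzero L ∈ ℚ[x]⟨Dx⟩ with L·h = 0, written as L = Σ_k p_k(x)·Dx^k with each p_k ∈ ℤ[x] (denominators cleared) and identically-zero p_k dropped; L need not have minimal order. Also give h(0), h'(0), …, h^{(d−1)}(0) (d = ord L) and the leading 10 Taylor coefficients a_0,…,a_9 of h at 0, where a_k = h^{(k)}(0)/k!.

L = (-4368 - 18432·x - 27648·x^2)·Dx + (1760 + 17568·x + 55296·x^2 + 55296·x^3)·Dx^2 + (-273 - 1152·x - 1728·x^2)·Dx^3 + (110 + 1098·x + 3456·x^2 + 3456·x^3)·Dx^4  (order 4).
h: a_k = 0, 3, 3/4, -137/24, 27/64, 6977/1920, 567/512, -1213193/322560, 72171/16384, -853066303/92897280, …
ICs: h(0) = 0, h′(0) = 3, h′′(0) = 3/2, h′′′(0) = -137/4.

f: a_k = 2, 0, -16, 0, 64/3, 0, -512/45, 0, 1024/315, 0, …
g: a_k = 1, 3/2, -9/8, 27/16, -405/128, 1701/256, -15309/1024, 72171/2048, -2814669/32768, 14073345/65536, …
h₀=f+g: left-lcm gives L₀, ord ≤ 3.
h=∫₀ˣh₀: take L = L₀·Dx.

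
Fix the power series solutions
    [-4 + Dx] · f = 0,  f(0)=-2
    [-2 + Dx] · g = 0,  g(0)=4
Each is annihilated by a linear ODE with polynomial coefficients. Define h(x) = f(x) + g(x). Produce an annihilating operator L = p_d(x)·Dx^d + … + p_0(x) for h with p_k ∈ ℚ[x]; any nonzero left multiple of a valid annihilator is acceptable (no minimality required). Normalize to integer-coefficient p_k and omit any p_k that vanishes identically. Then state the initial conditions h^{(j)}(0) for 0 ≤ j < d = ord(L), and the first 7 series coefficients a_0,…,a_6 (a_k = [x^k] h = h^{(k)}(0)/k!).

L = 8 - 6·Dx + Dx^2  (order 2).
h: a_k = 2, 0, -8, -16, -56/3, -16, -496/45, …
ICs: h(0) = 2, h′(0) = 0.

f: a_k = -2, -8, -16, -64/3, -64/3, -256/15, -512/45, …
g: a_k = 4, 8, 8, 16/3, 8/3, 16/15, 16/45, …
h₀=f+g: left-lcm gives L₀, ord ≤ 2.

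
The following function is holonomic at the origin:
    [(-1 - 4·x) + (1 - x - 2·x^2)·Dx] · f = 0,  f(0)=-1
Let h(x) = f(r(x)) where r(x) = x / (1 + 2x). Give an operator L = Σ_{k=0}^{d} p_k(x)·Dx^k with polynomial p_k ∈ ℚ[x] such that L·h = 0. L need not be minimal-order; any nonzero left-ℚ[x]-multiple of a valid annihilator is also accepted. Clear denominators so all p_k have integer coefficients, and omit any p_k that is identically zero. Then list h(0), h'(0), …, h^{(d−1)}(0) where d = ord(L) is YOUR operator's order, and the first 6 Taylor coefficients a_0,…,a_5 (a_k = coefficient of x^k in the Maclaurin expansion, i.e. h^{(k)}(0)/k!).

L = (-1 - 6·x) + (1 + 5·x + 6·x^2)·Dx  (order 1).
h: a_k = -1, -1, -1, 3, -9, 27, …
ICs: h(0) = -1.

f: a_k = -1, -1, -3, -5, -11, -21, …
Change of var in L_f (x↦r) gives L₀.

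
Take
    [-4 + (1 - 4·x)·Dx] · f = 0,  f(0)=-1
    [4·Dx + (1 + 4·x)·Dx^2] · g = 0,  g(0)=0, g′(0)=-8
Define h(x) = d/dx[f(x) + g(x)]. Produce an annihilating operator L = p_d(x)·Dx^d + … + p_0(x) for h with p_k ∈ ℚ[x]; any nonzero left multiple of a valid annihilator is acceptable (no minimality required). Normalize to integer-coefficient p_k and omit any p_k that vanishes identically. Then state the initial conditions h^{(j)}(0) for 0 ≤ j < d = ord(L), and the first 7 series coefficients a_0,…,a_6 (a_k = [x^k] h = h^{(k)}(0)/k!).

L = (160 + 128·x) + (16 + 256·x + 256·x^2)·Dx + (-3 - 4·x + 48·x^2 + 64·x^3)·Dx^2  (order 2).
h: a_k = -12, 0, -320, -512, -7168, -16384, -147456, …
ICs: h(0) = -12, h′(0) = 0.

f: a_k = -1, -4, -16, -64, -256, -1024, -4096, …
g: a_k = 0, -8, 16, -128/3, 128, -2048/5, 4096/3, …
f+g: L₀ = lclm(L_f,L_g), ord ≤ 1+2.
Derive L from L₀ (diff closure).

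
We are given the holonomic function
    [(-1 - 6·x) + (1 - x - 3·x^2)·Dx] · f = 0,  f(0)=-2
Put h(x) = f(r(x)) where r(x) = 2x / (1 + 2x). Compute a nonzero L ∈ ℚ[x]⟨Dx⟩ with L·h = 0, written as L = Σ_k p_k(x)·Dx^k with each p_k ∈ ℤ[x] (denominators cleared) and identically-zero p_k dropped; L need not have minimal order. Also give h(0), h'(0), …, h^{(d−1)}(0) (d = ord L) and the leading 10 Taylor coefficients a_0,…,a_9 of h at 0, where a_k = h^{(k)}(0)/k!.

f: a_k = -2, -2, -8, -14, -38, -80, -194, -434, -1016, -2318, …
f∘r: x↦r, Dx↦Dx/r' in L_f ⇒ L₀.
L = (2 + 28·x) + (-1 - 4·x + 8·x^2 + 24·x^3)·Dx  (order 1).
h: a_k = -2, -4, -24, 0, -288, 576, -4608, 16128, -87552, 368640, …
ICs: h(0) = -2.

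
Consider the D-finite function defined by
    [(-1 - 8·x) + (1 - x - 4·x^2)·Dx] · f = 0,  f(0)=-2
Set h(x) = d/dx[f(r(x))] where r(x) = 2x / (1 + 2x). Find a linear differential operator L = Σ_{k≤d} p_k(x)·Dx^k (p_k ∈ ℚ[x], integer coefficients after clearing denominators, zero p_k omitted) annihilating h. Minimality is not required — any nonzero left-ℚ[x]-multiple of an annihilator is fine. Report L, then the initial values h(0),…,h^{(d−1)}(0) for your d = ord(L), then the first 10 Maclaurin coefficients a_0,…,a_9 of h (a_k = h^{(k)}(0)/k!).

f: a_k = -2, -2, -10, -18, -58, -130, -362, -882, -2330, -5858, …
f∘r: x↦r, Dx↦Dx/r' in L_f ⇒ L₀.
Differentiate: ansatz ord ≤ ord L₀ ⇒ L.
L = (16 + 96·x + 960·x^2 + 1152·x^3) + (-1 - 22·x - 60·x^2 + 248·x^3 + 576·x^4)·Dx  (order 1).
h: a_k = -4, -64, 0, -2048, 5120, -61440, 258048, -1900544, 9584640, -59310080, …
ICs: h(0) = -4.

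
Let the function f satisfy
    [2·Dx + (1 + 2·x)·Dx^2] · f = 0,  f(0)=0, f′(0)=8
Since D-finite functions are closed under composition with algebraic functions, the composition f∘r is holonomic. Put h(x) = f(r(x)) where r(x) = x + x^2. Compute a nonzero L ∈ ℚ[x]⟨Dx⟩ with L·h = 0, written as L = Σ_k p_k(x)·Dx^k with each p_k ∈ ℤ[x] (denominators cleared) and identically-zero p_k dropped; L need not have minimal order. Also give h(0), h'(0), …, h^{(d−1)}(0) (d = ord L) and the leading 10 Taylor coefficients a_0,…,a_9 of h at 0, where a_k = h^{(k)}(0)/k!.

L = (4·x + 4·x^2)·Dx + (1 + 4·x + 6·x^2 + 4·x^3)·Dx^2  (order 2).
h: a_k = 0, 8, 0, -16/3, 8, -32/5, 0, 64/7, -16, 128/9, …
ICs: h(0) = 0, h′(0) = 8.

f: a_k = 0, 8, -8, 32/3, -16, 128/5, -128/3, 512/7, -128, 2048/9, …
L₀ from L_f via x↦r, Dx↦r'^{-1}Dx.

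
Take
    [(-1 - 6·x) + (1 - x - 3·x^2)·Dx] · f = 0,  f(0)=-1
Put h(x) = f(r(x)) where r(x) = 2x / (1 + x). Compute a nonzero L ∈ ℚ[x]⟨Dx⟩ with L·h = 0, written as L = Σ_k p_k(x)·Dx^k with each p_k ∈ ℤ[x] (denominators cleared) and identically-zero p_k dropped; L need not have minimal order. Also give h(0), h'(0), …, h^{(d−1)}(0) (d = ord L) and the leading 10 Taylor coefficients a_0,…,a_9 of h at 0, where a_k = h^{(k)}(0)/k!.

L = (2 + 26·x) + (-1 - x + 13·x^2 + 13·x^3)·Dx  (order 1).
h: a_k = -1, -2, -14, -26, -182, -338, -2366, -4394, -30758, -57122, …
ICs: h(0) = -1.

f: a_k = -1, -1, -4, -7, -19, -40, -97, -217, -508, -1159, …
h₀=f(r): pull back L_f along r ⇒ L₀.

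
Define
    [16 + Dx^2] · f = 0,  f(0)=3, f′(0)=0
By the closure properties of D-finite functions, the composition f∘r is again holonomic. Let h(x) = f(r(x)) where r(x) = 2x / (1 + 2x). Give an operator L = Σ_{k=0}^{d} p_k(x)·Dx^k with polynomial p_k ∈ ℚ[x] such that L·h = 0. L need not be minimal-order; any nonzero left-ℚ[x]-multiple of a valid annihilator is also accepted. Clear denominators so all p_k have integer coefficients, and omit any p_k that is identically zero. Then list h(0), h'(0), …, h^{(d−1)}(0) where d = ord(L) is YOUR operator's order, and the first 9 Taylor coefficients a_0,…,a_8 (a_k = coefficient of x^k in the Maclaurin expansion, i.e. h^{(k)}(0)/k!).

f: a_k = 3, 0, -24, 0, 32, 0, -256/15, 0, 512/105, …
h₀=f(r): pull back L_f along r ⇒ L₀.
L = 64 + (4 + 24·x + 48·x^2 + 32·x^3)·Dx + (1 + 8·x + 24·x^2 + 32·x^3 + 16·x^4)·Dx^2  (order 2).
h: a_k = 3, 0, -96, 384, -640, -1024, 175616/15, -251904/5, 3217408/21, …
ICs: h(0) = 3, h′(0) = 0.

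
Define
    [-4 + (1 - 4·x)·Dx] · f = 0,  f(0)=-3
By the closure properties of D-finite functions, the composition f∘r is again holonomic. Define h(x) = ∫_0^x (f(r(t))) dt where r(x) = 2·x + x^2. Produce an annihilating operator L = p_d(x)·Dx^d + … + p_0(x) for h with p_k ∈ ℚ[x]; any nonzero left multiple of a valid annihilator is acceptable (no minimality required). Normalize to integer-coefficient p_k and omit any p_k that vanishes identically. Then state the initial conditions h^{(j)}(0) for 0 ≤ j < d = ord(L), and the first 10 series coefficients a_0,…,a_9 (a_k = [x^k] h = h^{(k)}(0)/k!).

f: a_k = -3, -12, -48, -192, -768, -3072, -12288, -49152, -196608, -786432, …
Change of var in L_f (x↦r) gives L₀.
∫: right-multiply L₀ by Dx.
L = (8 + 8·x)·Dx + (-1 + 8·x + 4·x^2)·Dx^2  (order 2).
h: a_k = 0, -3, -12, -68, -432, -2928, -20672, -1050816/7, -1112832, -25141504/3, …
ICs: h(0) = 0, h′(0) = -3.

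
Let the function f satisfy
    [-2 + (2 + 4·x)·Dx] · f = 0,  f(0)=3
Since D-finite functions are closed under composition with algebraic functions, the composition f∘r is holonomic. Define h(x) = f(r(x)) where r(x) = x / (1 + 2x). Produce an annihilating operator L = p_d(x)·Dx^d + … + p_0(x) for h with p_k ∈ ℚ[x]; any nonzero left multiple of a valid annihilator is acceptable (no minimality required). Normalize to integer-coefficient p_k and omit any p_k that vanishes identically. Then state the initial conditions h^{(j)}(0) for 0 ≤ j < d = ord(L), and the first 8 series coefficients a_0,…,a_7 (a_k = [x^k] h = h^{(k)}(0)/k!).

L = -1 + (1 + 6·x + 8·x^2)·Dx  (order 1).
h: a_k = 3, 3, -15/2, 39/2, -423/8, 1197/8, -7059/16, 21615/16, …
ICs: h(0) = 3.

f: a_k = 3, 3, -3/2, 3/2, -15/8, 21/8, -63/16, 99/16, …
Substitute x→r, Dx→(1/r')Dx; clear ⇒ L₀.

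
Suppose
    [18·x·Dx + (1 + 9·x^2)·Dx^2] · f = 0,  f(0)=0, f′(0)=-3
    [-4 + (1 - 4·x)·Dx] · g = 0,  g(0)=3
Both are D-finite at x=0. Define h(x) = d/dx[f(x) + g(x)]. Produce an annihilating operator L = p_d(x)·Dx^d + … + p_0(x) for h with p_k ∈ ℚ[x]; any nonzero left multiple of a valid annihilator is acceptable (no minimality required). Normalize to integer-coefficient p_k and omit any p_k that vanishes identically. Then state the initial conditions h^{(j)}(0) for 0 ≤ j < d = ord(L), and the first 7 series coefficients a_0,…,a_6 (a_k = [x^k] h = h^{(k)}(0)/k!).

f: a_k = 0, -3, 0, 9, 0, -243/5, 0, …
g: a_k = 3, 12, 48, 192, 768, 3072, 12288, …
f+g: L₀ = lclm(L_f,L_g), ord ≤ 2+1.
Derive L from L₀ (diff closure).
L = (72 - 1152·x - 1944·x^2) + (-57 + 72·x - 765·x^2 - 1944·x^3)·Dx + (4 - 7·x - 63·x^3 - 324·x^4)·Dx^2  (order 2).
h: a_k = 9, 96, 603, 3072, 15117, 73728, 346251, …
ICs: h(0) = 9, h′(0) = 96.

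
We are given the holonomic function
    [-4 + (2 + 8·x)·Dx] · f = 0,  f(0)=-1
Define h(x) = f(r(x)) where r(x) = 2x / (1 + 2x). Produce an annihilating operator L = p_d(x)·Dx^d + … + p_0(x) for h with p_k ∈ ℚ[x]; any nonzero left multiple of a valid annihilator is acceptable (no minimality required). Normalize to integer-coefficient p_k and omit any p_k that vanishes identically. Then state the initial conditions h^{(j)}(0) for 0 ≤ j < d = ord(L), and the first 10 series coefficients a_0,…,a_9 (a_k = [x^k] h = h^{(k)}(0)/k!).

L = -4 + (1 + 12·x + 20·x^2)·Dx  (order 1).
h: a_k = -1, -4, 16, -80, 480, -3264, 24064, -187136, 1510400, -12528640, …
ICs: h(0) = -1.

f: a_k = -1, -2, 2, -4, 10, -28, 84, -264, 858, -2860, …
Substitute x→r, Dx→(1/r')Dx; clear ⇒ L₀.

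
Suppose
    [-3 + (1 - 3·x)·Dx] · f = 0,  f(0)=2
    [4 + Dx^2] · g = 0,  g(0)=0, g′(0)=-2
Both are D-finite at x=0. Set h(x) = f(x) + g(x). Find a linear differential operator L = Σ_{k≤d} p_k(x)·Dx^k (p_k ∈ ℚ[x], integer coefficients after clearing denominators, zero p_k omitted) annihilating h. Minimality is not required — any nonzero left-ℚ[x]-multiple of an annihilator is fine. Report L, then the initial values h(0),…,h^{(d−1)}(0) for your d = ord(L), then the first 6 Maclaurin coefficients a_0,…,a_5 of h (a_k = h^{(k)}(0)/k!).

L = (348 - 144·x + 216·x^2) + (-44 + 180·x - 216·x^2 + 216·x^3)·Dx + (87 - 36·x + 54·x^2)·Dx^2 + (-11 + 45·x - 54·x^2 + 54·x^3)·Dx^3  (order 3).
h: a_k = 2, 4, 18, 166/3, 162, 7286/15, …
ICs: h(0) = 2, h′(0) = 4, h′′(0) = 36.

f: a_k = 2, 6, 18, 54, 162, 486, …
g: a_k = 0, -2, 0, 4/3, 0, -4/15, …
h₀=f+g: left-lcm gives L₀, ord ≤ 3.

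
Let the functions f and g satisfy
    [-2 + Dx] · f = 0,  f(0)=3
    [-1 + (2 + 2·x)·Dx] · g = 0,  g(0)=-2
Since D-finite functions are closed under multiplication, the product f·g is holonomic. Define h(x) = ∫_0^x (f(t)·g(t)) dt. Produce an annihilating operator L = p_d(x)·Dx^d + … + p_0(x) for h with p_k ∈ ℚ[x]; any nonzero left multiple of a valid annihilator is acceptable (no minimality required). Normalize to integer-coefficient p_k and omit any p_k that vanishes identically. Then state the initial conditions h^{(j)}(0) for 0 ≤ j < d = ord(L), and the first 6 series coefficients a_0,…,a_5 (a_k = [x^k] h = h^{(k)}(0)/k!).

f: a_k = 3, 6, 6, 4, 2, 4/5, …
g: a_k = -2, -1, 1/4, -1/8, 5/64, -7/128, …
L₀ := L_f ⊗_s L_g (sym. prod.), ord ≤ 1.
Integrate: L := L₀·Dx.
L = (-5 - 4·x)·Dx + (2 + 2·x)·Dx^2  (order 2).
h: a_k = 0, -6, -15/2, -23/4, -103/32, -449/320, …
ICs: h(0) = 0, h′(0) = -6.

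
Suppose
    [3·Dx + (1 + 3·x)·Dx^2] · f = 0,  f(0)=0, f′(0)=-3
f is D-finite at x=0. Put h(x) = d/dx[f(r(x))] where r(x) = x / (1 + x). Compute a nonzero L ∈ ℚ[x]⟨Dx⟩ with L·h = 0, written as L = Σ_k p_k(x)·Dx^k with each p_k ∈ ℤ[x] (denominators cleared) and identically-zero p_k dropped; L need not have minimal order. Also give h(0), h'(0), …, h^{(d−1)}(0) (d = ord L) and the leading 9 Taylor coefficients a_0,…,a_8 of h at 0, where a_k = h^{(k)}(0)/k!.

L = (5 + 8·x) + (1 + 5·x + 4·x^2)·Dx  (order 1).
h: a_k = -3, 15, -63, 255, -1023, 4095, -16383, 65535, -262143, …
ICs: h(0) = -3.

f: a_k = 0, -3, 9/2, -9, 81/4, -243/5, 243/2, -2187/7, 6561/8, …
Substitute x→r, Dx→(1/r')Dx; clear ⇒ L₀.
h₀' ⇒ L via d/dx closure of L₀.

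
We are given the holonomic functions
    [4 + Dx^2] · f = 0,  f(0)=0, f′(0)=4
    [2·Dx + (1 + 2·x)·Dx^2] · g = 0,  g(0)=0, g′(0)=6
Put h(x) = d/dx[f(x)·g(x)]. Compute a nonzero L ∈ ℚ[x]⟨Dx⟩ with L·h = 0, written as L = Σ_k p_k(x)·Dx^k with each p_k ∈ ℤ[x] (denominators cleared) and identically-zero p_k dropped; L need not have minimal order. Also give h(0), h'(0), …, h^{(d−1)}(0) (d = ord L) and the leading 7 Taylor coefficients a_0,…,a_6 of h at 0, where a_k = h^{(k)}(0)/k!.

f: a_k = 0, 4, 0, -8/3, 0, 8/15, 0, …
g: a_k = 0, 6, -6, 8, -12, 96/5, -32, …
Sym-product of L_f,L_g gives L₀ (≤ ord 4).
Derive L from L₀ (diff closure).
L = (-400 - 1408·x - 2688·x^2 + 1536·x^3 + 11008·x^4 + 12288·x^5 + 4096·x^6) + (-192 - 512·x + 640·x^2 + 3840·x^3 + 5120·x^4 + 2048·x^5)·Dx + (-112 - 352·x - 224·x^2 + 2304·x^3 + 6272·x^4 + 6144·x^5 + 2048·x^6)·Dx^2 + (-48 - 128·x + 160·x^2 + 960·x^3 + 1280·x^4 + 512·x^5)·Dx^3 + (-3 + 112·x^2 + 480·x^3 + 880·x^4 + 768·x^5 + 256·x^6)·Dx^4  (order 4).
h: a_k = 0, 48, -72, 64, -160, 352, -3472/5, …
ICs: h(0) = 0, h′(0) = 48, h′′(0) = -144, h′′′(0) = 384.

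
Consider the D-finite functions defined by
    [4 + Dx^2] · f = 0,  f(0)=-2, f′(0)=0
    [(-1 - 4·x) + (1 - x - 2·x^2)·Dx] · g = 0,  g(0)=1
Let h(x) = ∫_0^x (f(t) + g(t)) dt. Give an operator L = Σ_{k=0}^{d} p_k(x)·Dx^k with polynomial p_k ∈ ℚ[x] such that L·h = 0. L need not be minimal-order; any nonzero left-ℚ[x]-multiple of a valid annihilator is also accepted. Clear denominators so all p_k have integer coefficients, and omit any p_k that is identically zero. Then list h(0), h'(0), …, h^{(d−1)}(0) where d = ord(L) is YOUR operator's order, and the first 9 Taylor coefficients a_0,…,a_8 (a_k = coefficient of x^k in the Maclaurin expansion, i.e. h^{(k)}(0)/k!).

f: a_k = -2, 0, 4, 0, -4/3, 0, 8/45, 0, -4/315, …
g: a_k = 1, 1, 3, 5, 11, 21, 43, 85, 171, …
h₀=f+g: left-lcm gives L₀, ord ≤ 3.
h=∫h₀ ⇒ L = L₀·Dx.
L = (-68 - 304·x - 200·x^2 - 320·x^3 - 160·x^4 - 128·x^5)·Dx + (20 - 12·x - 24·x^2 - 8·x^3 - 48·x^4 - 96·x^5 - 64·x^6)·Dx^2 + (-17 - 76·x - 50·x^2 - 80·x^3 - 40·x^4 - 32·x^5)·Dx^3 + (5 - 3·x - 6·x^2 - 2·x^3 - 12·x^4 - 24·x^5 - 16·x^6)·Dx^4  (order 4).
h: a_k = 0, -1, 1/2, 7/3, 5/4, 29/15, 7/2, 1943/315, 85/8, …
ICs: h(0) = 0, h′(0) = -1, h′′(0) = 1, h′′′(0) = 14.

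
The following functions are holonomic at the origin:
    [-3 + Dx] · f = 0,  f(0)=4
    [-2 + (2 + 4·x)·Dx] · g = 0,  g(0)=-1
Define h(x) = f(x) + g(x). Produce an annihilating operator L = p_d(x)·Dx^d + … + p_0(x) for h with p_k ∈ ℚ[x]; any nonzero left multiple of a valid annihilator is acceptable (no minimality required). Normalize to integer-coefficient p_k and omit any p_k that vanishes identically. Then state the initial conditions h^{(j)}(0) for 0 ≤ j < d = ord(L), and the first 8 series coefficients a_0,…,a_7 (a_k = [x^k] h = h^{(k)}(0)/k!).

L = (12 + 18·x) + (-10 - 36·x - 36·x^2)·Dx + (2 + 10·x + 12·x^2)·Dx^2  (order 2).
h: a_k = 3, 11, 37/2, 35/2, 113/8, 289/40, 429/80, -183/560, …
ICs: h(0) = 3, h′(0) = 11.

f: a_k = 4, 12, 18, 18, 27/2, 81/10, 81/20, 243/140, …
g: a_k = -1, -1, 1/2, -1/2, 5/8, -7/8, 21/16, -33/16, …
Sum ⇒ L₀ = lclm(L_f,L_g) in ℚ(x)⟨Dx⟩.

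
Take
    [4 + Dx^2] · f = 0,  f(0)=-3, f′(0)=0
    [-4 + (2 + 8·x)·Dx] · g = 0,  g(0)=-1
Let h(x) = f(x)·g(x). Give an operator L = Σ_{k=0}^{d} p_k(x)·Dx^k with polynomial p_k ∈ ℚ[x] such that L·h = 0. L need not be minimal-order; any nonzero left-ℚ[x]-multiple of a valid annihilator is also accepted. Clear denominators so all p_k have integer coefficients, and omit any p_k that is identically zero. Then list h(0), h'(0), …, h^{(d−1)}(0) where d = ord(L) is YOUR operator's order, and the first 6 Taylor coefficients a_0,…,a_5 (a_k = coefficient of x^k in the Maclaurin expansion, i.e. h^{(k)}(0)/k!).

L = (16 + 32·x + 64·x^2) + (-4 - 16·x)·Dx + (1 + 8·x + 16·x^2)·Dx^2  (order 2).
h: a_k = 3, 6, -12, 0, -16, 64, …
ICs: h(0) = 3, h′(0) = 6.

f: a_k = -3, 0, 6, 0, -2, 0, …
g: a_k = -1, -2, 2, -4, 10, -28, …
h₀=f·g: eliminate ⇒ L₀, order ≤ 2·1.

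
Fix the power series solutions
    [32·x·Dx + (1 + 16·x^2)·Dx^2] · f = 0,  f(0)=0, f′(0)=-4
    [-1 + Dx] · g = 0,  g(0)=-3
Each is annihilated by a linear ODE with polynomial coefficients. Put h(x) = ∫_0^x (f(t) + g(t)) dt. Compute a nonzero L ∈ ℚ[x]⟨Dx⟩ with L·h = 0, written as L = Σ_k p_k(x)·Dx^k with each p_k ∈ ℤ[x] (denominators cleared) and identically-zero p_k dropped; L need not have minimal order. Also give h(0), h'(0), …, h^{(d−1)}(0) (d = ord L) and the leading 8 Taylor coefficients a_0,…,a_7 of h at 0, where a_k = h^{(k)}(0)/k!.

L = (32 - 32·x - 1536·x^2 - 512·x^3)·Dx^2 + (-33 + 1504·x^2 - 256·x^4)·Dx^3 + (1 + 32·x + 32·x^2 + 512·x^3 + 256·x^4)·Dx^4  (order 4).
h: a_k = 0, -3, -7/2, -1/2, 125/24, -1/40, -2731/80, -1/1680, …
ICs: h(0) = 0, h′(0) = -3, h′′(0) = -7, h′′′(0) = -3.

f: a_k = 0, -4, 0, 64/3, 0, -1024/5, 0, 16384/7, …
g: a_k = -3, -3, -3/2, -1/2, -1/8, -1/40, -1/240, -1/1680, …
h₀=f+g: left-lcm gives L₀, ord ≤ 3.
h=∫₀ˣh₀: take L = L₀·Dx.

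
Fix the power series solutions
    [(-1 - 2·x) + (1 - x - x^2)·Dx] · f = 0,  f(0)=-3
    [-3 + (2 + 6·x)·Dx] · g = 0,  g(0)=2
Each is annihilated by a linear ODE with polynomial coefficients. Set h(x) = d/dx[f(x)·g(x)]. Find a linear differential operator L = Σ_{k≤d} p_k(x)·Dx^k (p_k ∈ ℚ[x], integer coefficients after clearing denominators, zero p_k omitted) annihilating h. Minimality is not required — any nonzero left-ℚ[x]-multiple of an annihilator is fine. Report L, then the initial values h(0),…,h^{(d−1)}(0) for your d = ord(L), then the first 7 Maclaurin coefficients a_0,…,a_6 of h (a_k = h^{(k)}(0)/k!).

L = (19 + 186·x + 321·x^2 + 210·x^3 + 135·x^4) + (-10 - 34·x - 6·x^2 + 50·x^3 + 114·x^4 + 54·x^5)·Dx  (order 1).
h: a_k = -15, -57/2, -945/8, -2217/16, -72885/128, -90351/256, -2753541/1024, …
ICs: h(0) = -15.

f: a_k = -3, -3, -6, -9, -15, -24, -39, …
g: a_k = 2, 3, -9/4, 27/8, -405/64, 1701/128, -15309/512, …
f·g: L₀ = L_f ⊗_s L_g, ord ≤ 1·1.
Differentiate: ansatz ord ≤ ord L₀ ⇒ L.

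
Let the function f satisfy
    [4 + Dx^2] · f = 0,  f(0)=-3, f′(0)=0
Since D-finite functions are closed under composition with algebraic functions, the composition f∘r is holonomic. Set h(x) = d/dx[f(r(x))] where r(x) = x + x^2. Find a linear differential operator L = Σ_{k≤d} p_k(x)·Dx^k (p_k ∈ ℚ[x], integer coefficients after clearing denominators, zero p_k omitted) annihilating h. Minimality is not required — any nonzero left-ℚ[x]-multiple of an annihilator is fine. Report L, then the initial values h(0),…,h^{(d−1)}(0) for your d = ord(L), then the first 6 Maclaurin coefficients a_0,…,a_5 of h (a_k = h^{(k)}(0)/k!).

f: a_k = -3, 0, 6, 0, -2, 0, …
f∘r: x↦r, Dx↦Dx/r' in L_f ⇒ L₀.
h₀' ⇒ L via d/dx closure of L₀.
L = (16 + 32·x + 96·x^2 + 128·x^3 + 64·x^4) + (-6 - 12·x)·Dx + (1 + 4·x + 4·x^2)·Dx^2  (order 2).
h: a_k = 0, 12, 36, 16, -40, -352/5, …
ICs: h(0) = 0, h′(0) = 12.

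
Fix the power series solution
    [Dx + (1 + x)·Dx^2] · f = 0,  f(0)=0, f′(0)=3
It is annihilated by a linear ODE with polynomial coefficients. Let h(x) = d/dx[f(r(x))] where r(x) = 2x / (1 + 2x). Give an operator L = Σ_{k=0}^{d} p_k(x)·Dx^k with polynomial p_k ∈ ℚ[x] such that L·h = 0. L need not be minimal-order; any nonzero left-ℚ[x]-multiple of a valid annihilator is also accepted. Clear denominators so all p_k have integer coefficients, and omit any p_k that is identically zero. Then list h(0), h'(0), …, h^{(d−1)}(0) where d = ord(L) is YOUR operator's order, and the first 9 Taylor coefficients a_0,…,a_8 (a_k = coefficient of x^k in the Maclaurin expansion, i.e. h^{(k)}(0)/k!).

f: a_k = 0, 3, -3/2, 1, -3/4, 3/5, -1/2, 3/7, -3/8, …
Substitute x→r, Dx→(1/r')Dx; clear ⇒ L₀.
h=h₀': d/dx-closure on L₀ ⇒ L.
L = (6 + 16·x) + (1 + 6·x + 8·x^2)·Dx  (order 1).
h: a_k = 6, -36, 168, -720, 2976, -12096, 48768, -195840, 784896, …
ICs: h(0) = 6.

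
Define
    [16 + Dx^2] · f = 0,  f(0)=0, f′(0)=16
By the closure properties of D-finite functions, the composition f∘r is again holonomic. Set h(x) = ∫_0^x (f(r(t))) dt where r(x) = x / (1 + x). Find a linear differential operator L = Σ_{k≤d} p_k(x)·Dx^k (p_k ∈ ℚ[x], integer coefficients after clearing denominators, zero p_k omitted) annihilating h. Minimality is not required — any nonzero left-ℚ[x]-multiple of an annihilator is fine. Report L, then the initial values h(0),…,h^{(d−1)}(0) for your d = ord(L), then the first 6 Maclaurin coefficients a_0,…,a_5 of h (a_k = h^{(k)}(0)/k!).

f: a_k = 0, 16, 0, -128/3, 0, 512/15, …
f∘r: x↦r, Dx↦Dx/r' in L_f ⇒ L₀.
h=∫h₀ ⇒ L = L₀·Dx.
L = 16·Dx + (2 + 6·x + 6·x^2 + 2·x^3)·Dx^2 + (1 + 4·x + 6·x^2 + 4·x^3 + x^4)·Dx^3  (order 3).
h: a_k = 0, 0, 8, -16/3, -20/3, 112/5, …
ICs: h(0) = 0, h′(0) = 0, h′′(0) = 16.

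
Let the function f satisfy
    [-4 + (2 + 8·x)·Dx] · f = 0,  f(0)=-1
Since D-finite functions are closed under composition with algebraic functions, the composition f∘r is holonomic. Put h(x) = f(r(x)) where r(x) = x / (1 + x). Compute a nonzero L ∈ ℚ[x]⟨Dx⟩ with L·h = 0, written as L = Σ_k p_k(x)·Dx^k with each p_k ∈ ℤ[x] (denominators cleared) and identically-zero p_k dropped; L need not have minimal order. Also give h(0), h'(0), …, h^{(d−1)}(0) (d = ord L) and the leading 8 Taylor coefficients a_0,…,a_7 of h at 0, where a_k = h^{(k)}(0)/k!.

f: a_k = -1, -2, 2, -4, 10, -28, 84, -264, …
L₀ from L_f via x↦r, Dx↦r'^{-1}Dx.
L = -2 + (1 + 6·x + 5·x^2)·Dx  (order 1).
h: a_k = -1, -2, 4, -10, 30, -102, 376, -1462, …
ICs: h(0) = -1.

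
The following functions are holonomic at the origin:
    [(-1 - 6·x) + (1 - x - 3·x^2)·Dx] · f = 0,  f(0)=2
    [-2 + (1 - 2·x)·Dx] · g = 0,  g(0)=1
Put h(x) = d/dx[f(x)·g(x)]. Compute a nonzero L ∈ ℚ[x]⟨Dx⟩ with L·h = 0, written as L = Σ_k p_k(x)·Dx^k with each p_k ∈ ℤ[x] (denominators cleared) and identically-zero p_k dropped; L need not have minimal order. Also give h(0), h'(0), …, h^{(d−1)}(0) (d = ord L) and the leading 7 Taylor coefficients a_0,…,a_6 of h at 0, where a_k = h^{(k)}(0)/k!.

f: a_k = 2, 2, 8, 14, 38, 80, 194, …
g: a_k = 1, 2, 4, 8, 16, 32, 64, …
Product ⇒ symmetric product L₀, ord ≤ 1.
Differentiate: ansatz ord ≤ ord L₀ ⇒ L.
L = (20 - 18·x - 102·x^2 - 96·x^3 + 432·x^4) + (-3 + 7·x + 27·x^2 - 70·x^3 - 30·x^4 + 108·x^5)·Dx  (order 1).
h: a_k = 6, 40, 162, 584, 1860, 5628, 16170, …
ICs: h(0) = 6.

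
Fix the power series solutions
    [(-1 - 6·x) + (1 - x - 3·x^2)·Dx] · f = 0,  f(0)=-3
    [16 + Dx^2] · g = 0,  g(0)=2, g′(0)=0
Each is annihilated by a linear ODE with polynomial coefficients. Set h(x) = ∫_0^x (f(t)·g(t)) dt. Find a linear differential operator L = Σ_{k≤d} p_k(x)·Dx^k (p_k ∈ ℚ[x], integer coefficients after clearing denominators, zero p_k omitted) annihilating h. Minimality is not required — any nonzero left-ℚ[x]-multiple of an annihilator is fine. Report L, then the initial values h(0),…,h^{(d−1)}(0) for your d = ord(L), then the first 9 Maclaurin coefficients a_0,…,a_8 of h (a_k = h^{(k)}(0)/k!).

f: a_k = -3, -3, -12, -21, -57, -120, -291, -651, -1524, …
g: a_k = 2, 0, -16, 0, 64/3, 0, -512/45, 0, 1024/315, …
h₀=f·g: eliminate ⇒ L₀, order ≤ 1·2.
h=∫h₀ ⇒ L = L₀·Dx.
L = (-10 + 16·x + 48·x^2)·Dx + (2 + 12·x)·Dx^2 + (-1 + x + 3·x^2)·Dx^3  (order 3).
h: a_k = 0, -6, -3, 8, 3/2, 14/5, 16/3, 1622/105, 1531/60, …
ICs: h(0) = 0, h′(0) = -6, h′′(0) = -6.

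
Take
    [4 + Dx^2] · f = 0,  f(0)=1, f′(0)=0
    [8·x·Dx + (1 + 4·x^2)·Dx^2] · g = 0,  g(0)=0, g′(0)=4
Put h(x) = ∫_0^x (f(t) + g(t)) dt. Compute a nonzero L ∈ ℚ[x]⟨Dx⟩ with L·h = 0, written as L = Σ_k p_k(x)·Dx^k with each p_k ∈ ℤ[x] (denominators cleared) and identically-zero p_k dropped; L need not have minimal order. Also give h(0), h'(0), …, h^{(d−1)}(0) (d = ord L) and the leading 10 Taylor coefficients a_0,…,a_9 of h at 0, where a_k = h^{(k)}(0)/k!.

L = (-352·x + 1792·x^3 + 512·x^5)·Dx^2 + (-4 + 112·x^2 + 576·x^4 + 256·x^6)·Dx^3 + (-88·x + 448·x^3 + 128·x^5)·Dx^4 + (-1 + 28·x^2 + 144·x^4 + 64·x^6)·Dx^5  (order 5).
h: a_k = 0, 1, 2, -2/3, -4/3, 2/15, 32/15, -4/315, -32/7, 2/2835, …
ICs: h(0) = 0, h′(0) = 1, h′′(0) = 4, h′′′(0) = -4, h′′′′(0) = -32.

f: a_k = 1, 0, -2, 0, 2/3, 0, -4/45, 0, 2/315, 0, …
g: a_k = 0, 4, 0, -16/3, 0, 64/5, 0, -256/7, 0, 1024/9, …
Sum ⇒ L₀ = lclm(L_f,L_g) in ℚ(x)⟨Dx⟩.
h=∫h₀ ⇒ L = L₀·Dx.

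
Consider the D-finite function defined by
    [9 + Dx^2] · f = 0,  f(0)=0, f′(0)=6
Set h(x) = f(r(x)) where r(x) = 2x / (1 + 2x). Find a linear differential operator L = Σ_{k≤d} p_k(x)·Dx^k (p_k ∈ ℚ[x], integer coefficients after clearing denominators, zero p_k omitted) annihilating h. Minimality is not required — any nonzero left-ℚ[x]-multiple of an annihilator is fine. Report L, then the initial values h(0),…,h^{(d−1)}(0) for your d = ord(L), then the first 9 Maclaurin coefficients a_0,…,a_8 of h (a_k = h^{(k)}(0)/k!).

L = 36 + (4 + 24·x + 48·x^2 + 32·x^3)·Dx + (1 + 8·x + 24·x^2 + 32·x^3 + 16·x^4)·Dx^2  (order 2).
h: a_k = 0, 12, -24, -24, 336, -7032/5, 4080, -309648/35, 60576/5, …
ICs: h(0) = 0, h′(0) = 12.

f: a_k = 0, 6, 0, -9, 0, 81/20, 0, -243/280, 0, …
f∘r: x↦r, Dx↦Dx/r' in L_f ⇒ L₀.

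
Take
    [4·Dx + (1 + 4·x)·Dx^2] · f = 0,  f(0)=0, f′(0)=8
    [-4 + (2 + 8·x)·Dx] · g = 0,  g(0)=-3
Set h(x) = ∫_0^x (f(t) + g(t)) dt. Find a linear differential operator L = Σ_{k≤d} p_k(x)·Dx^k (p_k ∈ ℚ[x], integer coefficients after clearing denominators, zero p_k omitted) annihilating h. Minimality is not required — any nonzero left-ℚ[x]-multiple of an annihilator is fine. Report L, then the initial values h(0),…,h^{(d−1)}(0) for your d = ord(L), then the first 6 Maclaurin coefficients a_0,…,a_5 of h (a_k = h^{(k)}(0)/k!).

f: a_k = 0, 8, -16, 128/3, -128, 2048/5, …
g: a_k = -3, -6, 6, -12, 30, -84, …
L₀ := lclm(L_f,L_g); ord L₀ ≤ 2+1.
h=∫h₀ ⇒ L = L₀·Dx.
L = 8·Dx^2 + (10 + 40·x)·Dx^3 + (1 + 8·x + 16·x^2)·Dx^4  (order 4).
h: a_k = 0, -3, 1, -10/3, 23/3, -98/5, …
ICs: h(0) = 0, h′(0) = -3, h′′(0) = 2, h′′′(0) = -20.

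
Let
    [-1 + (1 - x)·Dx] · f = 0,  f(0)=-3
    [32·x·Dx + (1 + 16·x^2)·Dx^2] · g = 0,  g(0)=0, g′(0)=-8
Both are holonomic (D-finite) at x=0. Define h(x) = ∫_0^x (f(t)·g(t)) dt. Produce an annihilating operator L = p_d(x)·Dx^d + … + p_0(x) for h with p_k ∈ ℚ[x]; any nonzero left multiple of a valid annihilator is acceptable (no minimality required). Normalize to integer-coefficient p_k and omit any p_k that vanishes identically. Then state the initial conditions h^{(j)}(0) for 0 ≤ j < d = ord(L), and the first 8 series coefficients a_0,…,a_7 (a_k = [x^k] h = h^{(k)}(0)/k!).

L = 32·x·Dx + (2 - 32·x + 64·x^2)·Dx^2 + (-1 + x - 16·x^2 + 16·x^3)·Dx^3  (order 3).
h: a_k = 0, 0, 12, 8, -26, -104/5, 2812/15, 5624/35, …
ICs: h(0) = 0, h′(0) = 0, h′′(0) = 24.

f: a_k = -3, -3, -3, -3, -3, -3, -3, -3, …
g: a_k = 0, -8, 0, 128/3, 0, -2048/5, 0, 32768/7, …
Product ⇒ symmetric product L₀, ord ≤ 2.
Integrate: L := L₀·Dx.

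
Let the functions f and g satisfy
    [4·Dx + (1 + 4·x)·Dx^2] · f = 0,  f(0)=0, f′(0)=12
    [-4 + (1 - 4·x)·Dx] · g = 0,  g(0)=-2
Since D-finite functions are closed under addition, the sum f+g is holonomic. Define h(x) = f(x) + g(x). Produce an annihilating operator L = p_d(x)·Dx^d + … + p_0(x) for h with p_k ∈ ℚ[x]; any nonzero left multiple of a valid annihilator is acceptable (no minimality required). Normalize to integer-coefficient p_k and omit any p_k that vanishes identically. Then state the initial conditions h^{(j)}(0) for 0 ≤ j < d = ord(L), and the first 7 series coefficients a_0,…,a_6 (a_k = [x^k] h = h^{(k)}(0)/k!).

L = (-160 - 128·x)·Dx + (-16 - 256·x - 256·x^2)·Dx^2 + (3 + 4·x - 48·x^2 - 64·x^3)·Dx^3  (order 3).
h: a_k = -2, 4, -56, -64, -704, -7168/5, -10240, …
ICs: h(0) = -2, h′(0) = 4, h′′(0) = -112.

f: a_k = 0, 12, -24, 64, -192, 3072/5, -2048, …
g: a_k = -2, -8, -32, -128, -512, -2048, -8192, …
Weyl lclm of L_f,L_g ⇒ L₀ (ord ≤ 3).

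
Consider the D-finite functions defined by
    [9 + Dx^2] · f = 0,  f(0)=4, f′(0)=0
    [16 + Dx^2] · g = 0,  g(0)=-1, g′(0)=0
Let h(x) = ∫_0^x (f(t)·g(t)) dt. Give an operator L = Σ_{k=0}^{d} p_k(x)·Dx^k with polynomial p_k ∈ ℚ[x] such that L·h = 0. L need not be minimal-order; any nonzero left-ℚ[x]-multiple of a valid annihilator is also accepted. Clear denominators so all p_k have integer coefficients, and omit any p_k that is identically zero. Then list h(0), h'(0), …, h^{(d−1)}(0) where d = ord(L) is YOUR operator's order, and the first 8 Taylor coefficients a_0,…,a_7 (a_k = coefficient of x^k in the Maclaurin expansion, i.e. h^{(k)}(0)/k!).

L = 49·Dx + 50·Dx^3 + Dx^5  (order 5).
h: a_k = 0, -4, 0, 50/3, 0, -1201/30, 0, 11765/252, …
ICs: h(0) = 0, h′(0) = -4, h′′(0) = 0, h′′′(0) = 100, h′′′′(0) = 0.

f: a_k = 4, 0, -18, 0, 27/2, 0, -81/20, 0, …
g: a_k = -1, 0, 8, 0, -32/3, 0, 256/45, 0, …
Product ⇒ symmetric product L₀, ord ≤ 4.
h=∫₀ˣh₀: take L = L₀·Dx.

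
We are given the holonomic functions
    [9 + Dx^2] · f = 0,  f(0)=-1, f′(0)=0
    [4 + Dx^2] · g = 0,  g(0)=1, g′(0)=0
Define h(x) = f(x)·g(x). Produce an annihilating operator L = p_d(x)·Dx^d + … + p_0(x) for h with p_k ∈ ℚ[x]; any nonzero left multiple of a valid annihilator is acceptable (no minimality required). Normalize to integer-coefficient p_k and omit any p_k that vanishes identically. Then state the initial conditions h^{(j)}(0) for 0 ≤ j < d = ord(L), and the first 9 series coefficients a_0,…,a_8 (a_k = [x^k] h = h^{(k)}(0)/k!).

f: a_k = -1, 0, 9/2, 0, -27/8, 0, 81/80, 0, -729/4480, …
g: a_k = 1, 0, -2, 0, 2/3, 0, -4/45, 0, 2/315, …
f·g: L₀ = L_f ⊗_s L_g, ord ≤ 2·2.
L = 25 + 26·Dx^2 + Dx^4  (order 4).
h: a_k = -1, 0, 13/2, 0, -313/24, 0, 7813/720, 0, -195313/40320, …
ICs: h(0) = -1, h′(0) = 0, h′′(0) = 13, h′′′(0) = 0.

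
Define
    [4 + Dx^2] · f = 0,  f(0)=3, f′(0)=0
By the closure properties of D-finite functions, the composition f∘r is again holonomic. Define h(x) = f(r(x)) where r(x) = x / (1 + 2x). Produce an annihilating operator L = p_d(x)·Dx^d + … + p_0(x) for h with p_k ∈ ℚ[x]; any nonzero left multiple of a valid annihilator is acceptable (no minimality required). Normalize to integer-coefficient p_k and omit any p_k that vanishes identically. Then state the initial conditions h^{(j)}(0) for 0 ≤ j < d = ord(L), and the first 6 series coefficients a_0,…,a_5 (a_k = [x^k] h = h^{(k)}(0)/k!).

L = 4 + (4 + 24·x + 48·x^2 + 32·x^3)·Dx + (1 + 8·x + 24·x^2 + 32·x^3 + 16·x^4)·Dx^2  (order 2).
h: a_k = 3, 0, -6, 24, -70, 176, …
ICs: h(0) = 3, h′(0) = 0.

f: a_k = 3, 0, -6, 0, 2, 0, …
Substitute x→r, Dx→(1/r')Dx; clear ⇒ L₀.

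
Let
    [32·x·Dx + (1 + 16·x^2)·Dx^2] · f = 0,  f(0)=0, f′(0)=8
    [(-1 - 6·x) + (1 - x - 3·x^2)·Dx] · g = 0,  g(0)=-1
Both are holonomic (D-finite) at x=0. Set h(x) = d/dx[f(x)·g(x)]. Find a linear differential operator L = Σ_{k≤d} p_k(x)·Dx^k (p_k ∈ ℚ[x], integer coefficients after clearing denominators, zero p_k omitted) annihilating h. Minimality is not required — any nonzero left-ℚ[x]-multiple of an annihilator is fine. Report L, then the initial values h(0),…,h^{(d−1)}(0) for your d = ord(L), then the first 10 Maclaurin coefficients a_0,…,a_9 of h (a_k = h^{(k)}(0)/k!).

f: a_k = 0, 8, 0, -128/3, 0, 2048/5, 0, -32768/7, 0, 524288/9, …
g: a_k = -1, -1, -4, -7, -19, -40, -97, -217, -508, -1159, …
Sym-product of L_f,L_g gives L₀ (≤ ord 2).
h₀' ⇒ L via d/dx closure of L₀.
L = (-74 + 8736·x^2 + 18432·x^3 + 82944·x^4) + (25 + 182·x - 48·x^2 + 96·x^3 + 18432·x^4 + 55296·x^5)·Dx + (-3 - 13·x - 167·x^2 - 16·x^3 - 1472·x^4 + 3072·x^5 + 6912·x^6)·Dx^2  (order 2).
h: a_k = -8, -16, 32, -160/3, -5864/3, -12928/5, 323128/15, 1499072/105, -14879776/35, -3769520/9, …
ICs: h(0) = -8, h′(0) = -16.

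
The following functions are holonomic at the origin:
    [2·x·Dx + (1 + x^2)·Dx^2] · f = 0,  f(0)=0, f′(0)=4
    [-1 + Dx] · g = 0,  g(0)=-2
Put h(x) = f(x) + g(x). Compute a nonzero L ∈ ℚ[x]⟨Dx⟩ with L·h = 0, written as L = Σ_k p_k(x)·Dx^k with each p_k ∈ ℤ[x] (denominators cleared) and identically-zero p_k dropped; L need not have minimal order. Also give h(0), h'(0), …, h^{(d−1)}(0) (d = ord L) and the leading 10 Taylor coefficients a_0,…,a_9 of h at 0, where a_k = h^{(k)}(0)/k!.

f: a_k = 0, 4, 0, -4/3, 0, 4/5, 0, -4/7, 0, 4/9, …
g: a_k = -2, -2, -1, -1/3, -1/12, -1/60, -1/360, -1/2520, -1/20160, -1/181440, …
Weyl lclm of L_f,L_g ⇒ L₀ (ord ≤ 3).
L = (2 - 4·x - 2·x^2)·Dx + (-3 + 3·x + x^2 - x^3)·Dx^2 + (1 + x + x^2 + x^3)·Dx^3  (order 3).
h: a_k = -2, 2, -1, -5/3, -1/12, 47/60, -1/360, -1441/2520, -1/20160, 80639/181440, …
ICs: h(0) = -2, h′(0) = 2, h′′(0) = -2.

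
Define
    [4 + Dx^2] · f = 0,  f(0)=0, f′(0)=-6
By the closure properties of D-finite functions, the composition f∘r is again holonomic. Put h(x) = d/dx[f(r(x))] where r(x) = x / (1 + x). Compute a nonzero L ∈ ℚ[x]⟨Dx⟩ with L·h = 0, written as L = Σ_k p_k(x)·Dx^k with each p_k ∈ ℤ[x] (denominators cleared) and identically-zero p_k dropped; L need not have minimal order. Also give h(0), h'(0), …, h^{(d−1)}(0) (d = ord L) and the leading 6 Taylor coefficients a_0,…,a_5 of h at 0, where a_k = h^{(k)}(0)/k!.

L = (10 + 12·x + 6·x^2) + (6 + 18·x + 18·x^2 + 6·x^3)·Dx + (1 + 4·x + 6·x^2 + 4·x^3 + x^4)·Dx^2  (order 2).
h: a_k = -6, 12, -6, -24, 86, -180, …
ICs: h(0) = -6, h′(0) = 12.

f: a_k = 0, -6, 0, 4, 0, -4/5, …
Substitute x→r, Dx→(1/r')Dx; clear ⇒ L₀.
Derive L from L₀ (diff closure).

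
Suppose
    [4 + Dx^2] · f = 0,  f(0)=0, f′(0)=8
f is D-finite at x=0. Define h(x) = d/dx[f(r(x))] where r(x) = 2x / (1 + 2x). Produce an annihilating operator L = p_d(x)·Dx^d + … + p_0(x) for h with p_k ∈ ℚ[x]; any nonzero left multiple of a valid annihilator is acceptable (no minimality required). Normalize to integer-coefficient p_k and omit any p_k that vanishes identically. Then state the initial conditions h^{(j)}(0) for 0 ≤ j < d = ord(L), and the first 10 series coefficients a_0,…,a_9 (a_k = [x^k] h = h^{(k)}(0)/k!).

f: a_k = 0, 8, 0, -16/3, 0, 16/15, 0, -32/315, 0, 16/2835, …
h₀=f(r): pull back L_f along r ⇒ L₀.
Differentiate: ansatz ord ≤ ord L₀ ⇒ L.
L = (40 + 96·x + 96·x^2) + (12 + 72·x + 144·x^2 + 96·x^3)·Dx + (1 + 8·x + 24·x^2 + 32·x^3 + 16·x^4)·Dx^2  (order 2).
h: a_k = 16, -64, 64, 512, -11008/3, 15360, -2262016/45, 6209536/45, -100888576/315, 37470208/63, …
ICs: h(0) = 16, h′(0) = -64.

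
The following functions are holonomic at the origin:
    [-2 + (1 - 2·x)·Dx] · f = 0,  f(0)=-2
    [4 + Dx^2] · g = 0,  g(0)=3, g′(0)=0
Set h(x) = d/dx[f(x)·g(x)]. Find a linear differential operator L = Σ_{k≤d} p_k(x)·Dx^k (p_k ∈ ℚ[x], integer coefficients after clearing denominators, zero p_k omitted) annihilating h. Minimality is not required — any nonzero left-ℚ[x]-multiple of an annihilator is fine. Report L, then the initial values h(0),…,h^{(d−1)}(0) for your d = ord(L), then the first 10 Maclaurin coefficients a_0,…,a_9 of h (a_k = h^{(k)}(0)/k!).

L = (-4 - 16·x + 16·x^2) + (-4 + 8·x)·Dx + (1 - 4·x + 4·x^2)·Dx^2  (order 2).
h: a_k = -12, -24, -72, -208, -520, -6224/5, -43568/15, -139424/21, -104568/7, -31370384/945, …
ICs: h(0) = -12, h′(0) = -24.

f: a_k = -2, -4, -8, -16, -32, -64, -128, -256, -512, -1024, …
g: a_k = 3, 0, -6, 0, 2, 0, -4/15, 0, 2/105, 0, …
f·g: L₀ = L_f ⊗_s L_g, ord ≤ 1·2.
h₀' ⇒ L via d/dx closure of L₀.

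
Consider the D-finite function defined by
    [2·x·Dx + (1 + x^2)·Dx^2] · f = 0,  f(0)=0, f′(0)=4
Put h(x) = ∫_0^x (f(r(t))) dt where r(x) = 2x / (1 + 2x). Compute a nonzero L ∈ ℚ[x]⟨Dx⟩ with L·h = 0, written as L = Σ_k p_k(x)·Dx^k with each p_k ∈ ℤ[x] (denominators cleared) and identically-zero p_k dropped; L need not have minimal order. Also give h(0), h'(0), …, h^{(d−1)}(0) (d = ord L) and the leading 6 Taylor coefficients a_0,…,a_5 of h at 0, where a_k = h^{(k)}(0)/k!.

L = (4 + 16·x)·Dx^2 + (1 + 4·x + 8·x^2)·Dx^3  (order 3).
h: a_k = 0, 0, 4, -16/3, 16/3, 0, …
ICs: h(0) = 0, h′(0) = 0, h′′(0) = 8.

f: a_k = 0, 4, 0, -4/3, 0, 4/5, …
h₀=f(r): pull back L_f along r ⇒ L₀.
Integrate: L := L₀·Dx.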